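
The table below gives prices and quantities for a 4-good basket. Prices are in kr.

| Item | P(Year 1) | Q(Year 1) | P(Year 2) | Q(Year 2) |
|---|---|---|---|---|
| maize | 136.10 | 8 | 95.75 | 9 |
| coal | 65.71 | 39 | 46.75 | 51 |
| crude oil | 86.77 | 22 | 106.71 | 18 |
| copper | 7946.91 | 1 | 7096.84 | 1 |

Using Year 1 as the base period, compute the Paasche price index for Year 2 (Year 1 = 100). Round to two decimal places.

Paasche price index uses current-period quantities as weights.
ΣP(Year 2)·Q(Year 2) = 95.75×9 + 46.75×51 + 106.71×18 + 7096.84×1 = 861.75 + 2384.25 + 1920.78 + 7096.84 = 12263.62
ΣP(Year 1)·Q(Year 2) = 136.10×9 + 65.71×51 + 86.77×18 + 7946.91×1 = 1224.9 + 3351.21 + 1561.86 + 7946.91 = 14084.88
Index = 12263.62 / 14084.88 × 100 = 87.0694

87.07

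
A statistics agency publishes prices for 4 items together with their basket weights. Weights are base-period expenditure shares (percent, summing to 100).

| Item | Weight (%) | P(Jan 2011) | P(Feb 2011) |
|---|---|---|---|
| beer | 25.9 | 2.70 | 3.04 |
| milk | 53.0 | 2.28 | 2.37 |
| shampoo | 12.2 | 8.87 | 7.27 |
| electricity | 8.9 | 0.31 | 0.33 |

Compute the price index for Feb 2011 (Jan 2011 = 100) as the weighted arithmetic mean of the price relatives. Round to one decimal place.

103.7

beer: 25.9 × (3.04/2.70) = 25.9 × 1.125926 = 29.1615
milk: 53.0 × (2.37/2.28) = 53.0 × 1.039474 = 55.0921
shampoo: 12.2 × (7.27/8.87) = 12.2 × 0.819617 = 9.9993
electricity: 8.9 × (0.33/0.31) = 8.9 × 1.064516 = 9.4742
Index = Σ wᵢ·(p₁ᵢ/p₀ᵢ) = 29.1615 + 55.0921 + 9.9993 + 9.4742 = 103.7271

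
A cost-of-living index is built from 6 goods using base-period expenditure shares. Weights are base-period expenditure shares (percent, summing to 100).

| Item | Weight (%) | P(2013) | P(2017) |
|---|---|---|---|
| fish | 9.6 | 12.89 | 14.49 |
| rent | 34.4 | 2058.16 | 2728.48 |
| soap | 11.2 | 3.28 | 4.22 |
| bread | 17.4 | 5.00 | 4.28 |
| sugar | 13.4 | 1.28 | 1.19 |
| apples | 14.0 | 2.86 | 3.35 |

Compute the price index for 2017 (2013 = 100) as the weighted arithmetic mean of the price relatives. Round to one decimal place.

114.6

fish: 9.6 × (14.49/12.89) = 9.6 × 1.124127 = 10.7916
rent: 34.4 × (2728.48/2058.16) = 34.4 × 1.325689 = 45.6037
soap: 11.2 × (4.22/3.28) = 11.2 × 1.286585 = 14.4098
bread: 17.4 × (4.28/5.00) = 17.4 × 0.856000 = 14.8944
sugar: 13.4 × (1.19/1.28) = 13.4 × 0.929687 = 12.4578
apples: 14.0 × (3.35/2.86) = 14.0 × 1.171329 = 16.3986
Index = Σ wᵢ·(p₁ᵢ/p₀ᵢ) = 10.7916 + 45.6037 + 14.4098 + 14.8944 + 12.4578 + 16.3986 = 114.5559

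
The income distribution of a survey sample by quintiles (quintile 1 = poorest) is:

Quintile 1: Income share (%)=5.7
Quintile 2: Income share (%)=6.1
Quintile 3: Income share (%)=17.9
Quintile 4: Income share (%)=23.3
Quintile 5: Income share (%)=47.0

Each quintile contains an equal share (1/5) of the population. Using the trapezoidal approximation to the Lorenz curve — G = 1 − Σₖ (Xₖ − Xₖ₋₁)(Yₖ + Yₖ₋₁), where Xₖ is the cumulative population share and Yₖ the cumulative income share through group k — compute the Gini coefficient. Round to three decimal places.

0.399

Cumulative income shares Yₖ: 0.0570, 0.1180, 0.2970, 0.5300, 1.0000
Σ (Xₖ−Xₖ₋₁)(Yₖ+Yₖ₋₁) = (1/5)(0.0570+0.0000) + (1/5)(0.1180+0.0570) + (1/5)(0.2970+0.1180) + (1/5)(0.5300+0.2970) + (1/5)(1.0000+0.5300)
  = 0.0114 + 0.0350 + 0.0830 + 0.1654 + 0.3060 = 0.6008
G = 1 − 0.6008 = 0.3992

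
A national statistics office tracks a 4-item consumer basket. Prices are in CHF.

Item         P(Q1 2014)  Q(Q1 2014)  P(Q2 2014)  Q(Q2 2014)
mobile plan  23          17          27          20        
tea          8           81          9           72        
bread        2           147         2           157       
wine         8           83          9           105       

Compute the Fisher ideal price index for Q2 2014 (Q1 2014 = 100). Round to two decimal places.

111.68

Laspeyres component (base-period weights):
ΣP(Q2 2014)Q(Q1 2014) = 27×17 + 9×81 + 2×147 + 9×83 = 459 + 729 + 294 + 747 = 2229
ΣP(Q1 2014)Q(Q1 2014) = 23×17 + 8×81 + 2×147 + 8×83 = 391 + 648 + 294 + 664 = 1997
L = 2229 / 1997 × 100 = 111.6174
Paasche component (current-period weights):
ΣP(Q2 2014)Q(Q2 2014) = 27×20 + 9×72 + 2×157 + 9×105 = 540 + 648 + 314 + 945 = 2447
ΣP(Q1 2014)Q(Q2 2014) = 23×20 + 8×72 + 2×157 + 8×105 = 460 + 576 + 314 + 840 = 2190
P = 2447 / 2190 × 100 = 111.7352
Fisher = √(L × P) = √(111.6174 × 111.7352) = 111.6763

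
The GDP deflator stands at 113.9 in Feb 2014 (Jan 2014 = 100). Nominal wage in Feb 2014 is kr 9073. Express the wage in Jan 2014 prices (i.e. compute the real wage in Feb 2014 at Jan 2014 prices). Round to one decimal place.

Real = Nominal ÷ (Index/100) = 9073 ÷ (113.9/100)
     = 9073 ÷ 1.139 = 7965.7594

7965.8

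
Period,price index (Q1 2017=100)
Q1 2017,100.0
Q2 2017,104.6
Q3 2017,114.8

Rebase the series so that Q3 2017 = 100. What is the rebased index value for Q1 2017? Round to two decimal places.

87.11

Rebased(Q1 2017) = 100.0 / 114.8 × 100 = 87.1080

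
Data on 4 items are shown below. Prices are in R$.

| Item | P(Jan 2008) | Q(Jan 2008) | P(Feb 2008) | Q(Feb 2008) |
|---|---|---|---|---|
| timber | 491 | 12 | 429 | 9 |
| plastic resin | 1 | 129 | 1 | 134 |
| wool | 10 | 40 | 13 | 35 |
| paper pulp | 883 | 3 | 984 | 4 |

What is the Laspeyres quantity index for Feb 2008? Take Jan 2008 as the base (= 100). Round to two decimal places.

Laspeyres quantity index uses base-period prices as weights.
ΣP(Jan 2008)·Q(Feb 2008) = 491×9 + 1×134 + 10×35 + 883×4 = 4419 + 134 + 350 + 3532 = 8435
ΣP(Jan 2008)·Q(Jan 2008) = 491×12 + 1×129 + 10×40 + 883×3 = 5892 + 129 + 400 + 2649 = 9070
Index = 8435 / 9070 × 100 = 92.9989

93.00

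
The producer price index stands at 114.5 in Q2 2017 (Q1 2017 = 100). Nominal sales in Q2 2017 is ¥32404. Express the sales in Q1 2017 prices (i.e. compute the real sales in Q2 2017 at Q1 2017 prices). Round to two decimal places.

28300.44

Real = Nominal ÷ (Index/100) = 32404 ÷ (114.5/100)
     = 32404 ÷ 1.145 = 28300.4367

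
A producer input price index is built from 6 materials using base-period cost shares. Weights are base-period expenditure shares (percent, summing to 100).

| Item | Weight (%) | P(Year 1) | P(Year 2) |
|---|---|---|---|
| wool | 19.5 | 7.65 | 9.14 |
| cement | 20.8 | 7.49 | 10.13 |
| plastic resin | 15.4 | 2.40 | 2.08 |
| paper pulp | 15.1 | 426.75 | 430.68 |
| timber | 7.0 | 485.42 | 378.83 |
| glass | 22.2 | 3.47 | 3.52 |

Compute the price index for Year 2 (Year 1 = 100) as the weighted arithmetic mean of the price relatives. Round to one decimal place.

108.0

wool: 19.5 × (9.14/7.65) = 19.5 × 1.194771 = 23.2980
cement: 20.8 × (10.13/7.49) = 20.8 × 1.352470 = 28.1314
plastic resin: 15.4 × (2.08/2.40) = 15.4 × 0.866667 = 13.3467
paper pulp: 15.1 × (430.68/426.75) = 15.1 × 1.009209 = 15.2391
timber: 7.0 × (378.83/485.42) = 7.0 × 0.780417 = 5.4629
glass: 22.2 × (3.52/3.47) = 22.2 × 1.014409 = 22.5199
Index = Σ wᵢ·(p₁ᵢ/p₀ᵢ) = 23.2980 + 28.1314 + 13.3467 + 15.2391 + 5.4629 + 22.5199 = 107.9979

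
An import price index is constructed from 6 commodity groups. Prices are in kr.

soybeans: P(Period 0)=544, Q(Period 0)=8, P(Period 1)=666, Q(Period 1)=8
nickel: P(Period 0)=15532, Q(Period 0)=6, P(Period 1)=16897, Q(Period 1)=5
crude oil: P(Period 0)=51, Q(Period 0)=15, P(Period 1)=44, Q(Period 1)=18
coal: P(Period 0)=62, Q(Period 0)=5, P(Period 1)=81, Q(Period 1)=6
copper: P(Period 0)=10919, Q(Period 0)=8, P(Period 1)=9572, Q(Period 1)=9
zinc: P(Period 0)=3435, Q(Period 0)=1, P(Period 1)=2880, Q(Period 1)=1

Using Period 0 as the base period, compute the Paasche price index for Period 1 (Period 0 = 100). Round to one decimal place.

97.4

Paasche price index uses current-period quantities as weights.
ΣP(Period 1)·Q(Period 1) = 666×8 + 16897×5 + 44×18 + 81×6 + 9572×9 + 2880×1 = 5328 + 84485 + 792 + 486 + 86148 + 2880 = 180119
ΣP(Period 0)·Q(Period 1) = 544×8 + 15532×5 + 51×18 + 62×6 + 10919×9 + 3435×1 = 4352 + 77660 + 918 + 372 + 98271 + 3435 = 185008
Index = 180119 / 185008 × 100 = 97.3574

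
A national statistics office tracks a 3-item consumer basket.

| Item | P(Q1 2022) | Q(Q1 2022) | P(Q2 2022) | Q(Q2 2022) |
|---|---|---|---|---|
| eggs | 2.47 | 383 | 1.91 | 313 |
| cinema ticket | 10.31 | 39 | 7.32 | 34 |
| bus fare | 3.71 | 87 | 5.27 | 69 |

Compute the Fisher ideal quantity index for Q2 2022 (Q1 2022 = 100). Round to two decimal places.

82.30

Laspeyres component (base-period weights):
ΣP(Q1 2022)Q(Q2 2022) = 2.47×313 + 10.31×34 + 3.71×69 = 773.11 + 350.54 + 255.99 = 1379.64
ΣP(Q1 2022)Q(Q1 2022) = 2.47×383 + 10.31×39 + 3.71×87 = 946.01 + 402.09 + 322.77 = 1670.87
L = 1379.64 / 1670.87 × 100 = 82.5702
Paasche component (current-period weights):
ΣP(Q2 2022)Q(Q2 2022) = 1.91×313 + 7.32×34 + 5.27×69 = 597.83 + 248.88 + 363.63 = 1210.34
ΣP(Q2 2022)Q(Q1 2022) = 1.91×383 + 7.32×39 + 5.27×87 = 731.53 + 285.48 + 458.49 = 1475.5
P = 1210.34 / 1475.5 × 100 = 82.0291
Fisher = √(L × P) = √(82.5702 × 82.0291) = 82.2992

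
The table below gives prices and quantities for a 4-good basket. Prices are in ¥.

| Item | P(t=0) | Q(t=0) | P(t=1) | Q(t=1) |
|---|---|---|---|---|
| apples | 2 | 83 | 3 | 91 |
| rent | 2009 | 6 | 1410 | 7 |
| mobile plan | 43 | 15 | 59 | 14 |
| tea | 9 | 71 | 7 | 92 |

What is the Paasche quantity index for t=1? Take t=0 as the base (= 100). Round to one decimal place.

115.1

Paasche quantity index uses current-period prices as weights.
ΣP(t=1)·Q(t=1) = 3×91 + 1410×7 + 59×14 + 7×92 = 273 + 9870 + 826 + 644 = 11613
ΣP(t=1)·Q(t=0) = 3×83 + 1410×6 + 59×15 + 7×71 = 249 + 8460 + 885 + 497 = 10091
Index = 11613 / 10091 × 100 = 115.0827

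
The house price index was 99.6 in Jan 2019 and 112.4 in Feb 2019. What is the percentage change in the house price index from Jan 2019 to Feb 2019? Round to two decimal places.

Change = (112.4 − 99.6) / 99.6 × 100
       = 12.8 / 99.6 × 100 = 12.8514%

12.85%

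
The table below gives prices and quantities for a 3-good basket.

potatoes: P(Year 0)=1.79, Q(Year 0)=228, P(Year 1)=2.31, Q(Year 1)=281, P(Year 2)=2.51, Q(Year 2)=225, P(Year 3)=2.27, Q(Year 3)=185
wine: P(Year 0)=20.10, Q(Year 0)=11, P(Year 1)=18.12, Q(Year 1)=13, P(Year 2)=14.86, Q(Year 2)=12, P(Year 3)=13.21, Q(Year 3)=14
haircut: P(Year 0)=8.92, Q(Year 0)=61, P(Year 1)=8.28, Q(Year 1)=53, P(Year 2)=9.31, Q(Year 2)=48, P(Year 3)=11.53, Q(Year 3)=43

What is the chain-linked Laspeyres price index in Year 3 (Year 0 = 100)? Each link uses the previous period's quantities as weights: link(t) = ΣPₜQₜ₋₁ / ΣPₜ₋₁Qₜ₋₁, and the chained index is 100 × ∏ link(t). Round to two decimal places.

113.38

Link Year 0→Year 1:
ΣP(Year 1)Q(Year 0) = 2.31×228 + 18.12×11 + 8.28×61 = 526.68 + 199.32 + 505.08 = 1231.08
ΣP(Year 0)Q(Year 0) = 1.79×228 + 20.10×11 + 8.92×61 = 408.12 + 221.1 + 544.12 = 1173.34
link = 1231.08/1173.34 = 1.049210
Link Year 1→Year 2:
ΣP(Year 2)Q(Year 1) = 2.51×281 + 14.86×13 + 9.31×53 = 705.31 + 193.18 + 493.43 = 1391.92
ΣP(Year 1)Q(Year 1) = 2.31×281 + 18.12×13 + 8.28×53 = 649.11 + 235.56 + 438.84 = 1323.51
link = 1391.92/1323.51 = 1.051688
Link Year 2→Year 3:
ΣP(Year 3)Q(Year 2) = 2.27×225 + 13.21×12 + 11.53×48 = 510.75 + 158.52 + 553.44 = 1222.71
ΣP(Year 2)Q(Year 2) = 2.51×225 + 14.86×12 + 9.31×48 = 564.75 + 178.32 + 446.88 = 1189.95
link = 1222.71/1189.95 = 1.027531
Chained index = 100 × 1.049210 × 1.051688 × 1.027531 = 113.3820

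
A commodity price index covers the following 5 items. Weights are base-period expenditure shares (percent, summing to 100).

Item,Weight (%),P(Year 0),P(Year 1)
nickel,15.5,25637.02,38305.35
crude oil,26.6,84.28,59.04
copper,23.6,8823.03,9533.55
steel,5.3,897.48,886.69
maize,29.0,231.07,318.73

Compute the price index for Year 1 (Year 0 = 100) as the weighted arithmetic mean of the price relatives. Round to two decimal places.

nickel: 15.5 × (38305.35/25637.02) = 15.5 × 1.494142 = 23.1592
crude oil: 26.6 × (59.04/84.28) = 26.6 × 0.700522 = 18.6339
copper: 23.6 × (9533.55/8823.03) = 23.6 × 1.080530 = 25.5005
steel: 5.3 × (886.69/897.48) = 5.3 × 0.987977 = 5.2363
maize: 29.0 × (318.73/231.07) = 29.0 × 1.379366 = 40.0016
Index = Σ wᵢ·(p₁ᵢ/p₀ᵢ) = 23.1592 + 18.6339 + 25.5005 + 5.2363 + 40.0016 = 112.5315

112.53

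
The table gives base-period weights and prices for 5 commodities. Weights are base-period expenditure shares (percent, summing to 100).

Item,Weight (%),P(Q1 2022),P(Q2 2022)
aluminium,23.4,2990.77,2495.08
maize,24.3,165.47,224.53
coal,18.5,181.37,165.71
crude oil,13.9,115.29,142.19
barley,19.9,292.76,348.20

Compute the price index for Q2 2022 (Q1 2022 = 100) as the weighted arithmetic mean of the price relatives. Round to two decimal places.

110.21

aluminium: 23.4 × (2495.08/2990.77) = 23.4 × 0.834260 = 19.5217
maize: 24.3 × (224.53/165.47) = 24.3 × 1.356923 = 32.9732
coal: 18.5 × (165.71/181.37) = 18.5 × 0.913657 = 16.9027
crude oil: 13.9 × (142.19/115.29) = 13.9 × 1.233325 = 17.1432
barley: 19.9 × (348.20/292.76) = 19.9 × 1.189370 = 23.6685
Index = Σ wᵢ·(p₁ᵢ/p₀ᵢ) = 19.5217 + 32.9732 + 16.9027 + 17.1432 + 23.6685 = 110.2092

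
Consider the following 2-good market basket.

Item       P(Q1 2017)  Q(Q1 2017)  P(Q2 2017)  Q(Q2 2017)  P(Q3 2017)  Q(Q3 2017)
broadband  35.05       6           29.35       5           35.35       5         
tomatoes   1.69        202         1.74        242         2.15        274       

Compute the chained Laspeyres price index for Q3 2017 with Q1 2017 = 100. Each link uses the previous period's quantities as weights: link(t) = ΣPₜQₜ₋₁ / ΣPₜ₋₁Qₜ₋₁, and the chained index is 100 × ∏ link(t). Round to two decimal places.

117.39

Link Q1 2017→Q2 2017:
ΣP(Q2 2017)Q(Q1 2017) = 29.35×6 + 1.74×202 = 176.1 + 351.48 = 527.58
ΣP(Q1 2017)Q(Q1 2017) = 35.05×6 + 1.69×202 = 210.3 + 341.38 = 551.68
link = 527.58/551.68 = 0.956315
Link Q2 2017→Q3 2017:
ΣP(Q3 2017)Q(Q2 2017) = 35.35×5 + 2.15×242 = 176.75 + 520.3 = 697.05
ΣP(Q2 2017)Q(Q2 2017) = 29.35×5 + 1.74×242 = 146.75 + 421.08 = 567.83
link = 697.05/567.83 = 1.227568
Chained index = 100 × 0.956315 × 1.227568 = 117.3942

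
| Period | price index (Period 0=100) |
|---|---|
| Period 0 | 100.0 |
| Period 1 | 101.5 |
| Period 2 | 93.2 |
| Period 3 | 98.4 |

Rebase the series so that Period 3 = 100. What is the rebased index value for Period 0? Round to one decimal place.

Rebased(Period 0) = 100.0 / 98.4 × 100 = 101.6260

101.6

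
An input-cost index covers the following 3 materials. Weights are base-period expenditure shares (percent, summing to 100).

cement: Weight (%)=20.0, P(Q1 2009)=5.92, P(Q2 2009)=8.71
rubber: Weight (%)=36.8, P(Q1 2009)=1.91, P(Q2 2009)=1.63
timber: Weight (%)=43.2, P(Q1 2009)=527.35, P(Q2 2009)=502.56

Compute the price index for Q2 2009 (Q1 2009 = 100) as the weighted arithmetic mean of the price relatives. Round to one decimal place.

102.0

cement: 20.0 × (8.71/5.92) = 20.0 × 1.471284 = 29.4257
rubber: 36.8 × (1.63/1.91) = 36.8 × 0.853403 = 31.4052
timber: 43.2 × (502.56/527.35) = 43.2 × 0.952991 = 41.1692
Index = Σ wᵢ·(p₁ᵢ/p₀ᵢ) = 29.4257 + 31.4052 + 41.1692 = 102.0001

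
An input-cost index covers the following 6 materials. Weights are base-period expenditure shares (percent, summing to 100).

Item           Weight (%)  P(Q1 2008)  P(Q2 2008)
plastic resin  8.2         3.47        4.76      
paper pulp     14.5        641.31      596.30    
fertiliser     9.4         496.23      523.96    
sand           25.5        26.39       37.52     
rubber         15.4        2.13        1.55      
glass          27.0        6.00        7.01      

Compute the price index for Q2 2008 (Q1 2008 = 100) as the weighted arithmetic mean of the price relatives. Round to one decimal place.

plastic resin: 8.2 × (4.76/3.47) = 8.2 × 1.371758 = 11.2484
paper pulp: 14.5 × (596.30/641.31) = 14.5 × 0.929816 = 13.4823
fertiliser: 9.4 × (523.96/496.23) = 9.4 × 1.055881 = 9.9253
sand: 25.5 × (37.52/26.39) = 25.5 × 1.421751 = 36.2546
rubber: 15.4 × (1.55/2.13) = 15.4 × 0.727700 = 11.2066
glass: 27.0 × (7.01/6.00) = 27.0 × 1.168333 = 31.5450
Index = Σ wᵢ·(p₁ᵢ/p₀ᵢ) = 11.2484 + 13.4823 + 9.9253 + 36.2546 + 11.2066 + 31.5450 = 113.6622

113.7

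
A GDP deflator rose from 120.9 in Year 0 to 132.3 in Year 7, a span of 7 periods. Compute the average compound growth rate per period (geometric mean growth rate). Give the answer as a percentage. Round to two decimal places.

1.30%

Growth factor = (132.3/120.9)^(1/7) = (1.094293)^(1/7) = 1.012956
Growth rate = 1.012956 − 1 = 0.012956 = 1.2956%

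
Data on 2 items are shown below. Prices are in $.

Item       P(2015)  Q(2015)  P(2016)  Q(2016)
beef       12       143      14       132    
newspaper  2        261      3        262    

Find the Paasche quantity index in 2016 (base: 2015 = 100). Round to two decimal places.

Paasche quantity index uses current-period prices as weights.
ΣP(2016)·Q(2016) = 14×132 + 3×262 = 1848 + 786 = 2634
ΣP(2016)·Q(2015) = 14×143 + 3×261 = 2002 + 783 = 2785
Index = 2634 / 2785 × 100 = 94.5781

94.58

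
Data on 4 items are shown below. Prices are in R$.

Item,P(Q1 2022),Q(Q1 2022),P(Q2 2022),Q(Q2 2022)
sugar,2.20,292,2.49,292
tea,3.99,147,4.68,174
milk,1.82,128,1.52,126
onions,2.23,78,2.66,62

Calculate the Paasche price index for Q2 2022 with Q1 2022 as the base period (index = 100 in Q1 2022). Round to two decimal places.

111.36

Paasche price index uses current-period quantities as weights.
ΣP(Q2 2022)·Q(Q2 2022) = 2.49×292 + 4.68×174 + 1.52×126 + 2.66×62 = 727.08 + 814.32 + 191.52 + 164.92 = 1897.84
ΣP(Q1 2022)·Q(Q2 2022) = 2.20×292 + 3.99×174 + 1.82×126 + 2.23×62 = 642.4 + 694.26 + 229.32 + 138.26 = 1704.24
Index = 1897.84 / 1704.24 × 100 = 111.3599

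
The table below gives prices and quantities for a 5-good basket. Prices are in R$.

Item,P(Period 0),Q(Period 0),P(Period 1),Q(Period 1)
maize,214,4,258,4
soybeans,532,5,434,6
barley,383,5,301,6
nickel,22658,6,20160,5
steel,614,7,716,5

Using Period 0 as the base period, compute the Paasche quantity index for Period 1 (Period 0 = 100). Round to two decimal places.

84.04

Paasche quantity index uses current-period prices as weights.
ΣP(Period 1)·Q(Period 1) = 258×4 + 434×6 + 301×6 + 20160×5 + 716×5 = 1032 + 2604 + 1806 + 100800 + 3580 = 109822
ΣP(Period 1)·Q(Period 0) = 258×4 + 434×5 + 301×5 + 20160×6 + 716×7 = 1032 + 2170 + 1505 + 120960 + 5012 = 130679
Index = 109822 / 130679 × 100 = 84.0395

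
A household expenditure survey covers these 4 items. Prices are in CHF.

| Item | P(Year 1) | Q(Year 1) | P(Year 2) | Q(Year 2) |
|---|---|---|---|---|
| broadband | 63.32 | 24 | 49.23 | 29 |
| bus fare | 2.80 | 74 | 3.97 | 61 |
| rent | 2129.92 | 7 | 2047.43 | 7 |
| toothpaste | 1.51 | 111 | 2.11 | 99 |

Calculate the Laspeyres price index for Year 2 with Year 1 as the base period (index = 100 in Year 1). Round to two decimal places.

Laspeyres price index uses base-period quantities as weights.
ΣP(Year 2)·Q(Year 1) = 49.23×24 + 3.97×74 + 2047.43×7 + 2.11×111 = 1181.52 + 293.78 + 14332.01 + 234.21 = 16041.52
ΣP(Year 1)·Q(Year 1) = 63.32×24 + 2.80×74 + 2129.92×7 + 1.51×111 = 1519.68 + 207.2 + 14909.44 + 167.61 = 16803.93
Index = 16041.52 / 16803.93 × 100 = 95.4629

95.46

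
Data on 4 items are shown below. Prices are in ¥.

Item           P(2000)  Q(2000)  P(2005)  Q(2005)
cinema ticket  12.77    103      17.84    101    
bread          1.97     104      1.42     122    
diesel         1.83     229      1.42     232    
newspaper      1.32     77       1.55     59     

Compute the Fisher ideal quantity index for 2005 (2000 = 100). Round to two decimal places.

Laspeyres component (base-period weights):
ΣP(2000)Q(2005) = 12.77×101 + 1.97×122 + 1.83×232 + 1.32×59 = 1289.77 + 240.34 + 424.56 + 77.88 = 2032.55
ΣP(2000)Q(2000) = 12.77×103 + 1.97×104 + 1.83×229 + 1.32×77 = 1315.31 + 204.88 + 419.07 + 101.64 = 2040.9
L = 2032.55 / 2040.9 × 100 = 99.5909
Paasche component (current-period weights):
ΣP(2005)Q(2005) = 17.84×101 + 1.42×122 + 1.42×232 + 1.55×59 = 1801.84 + 173.24 + 329.44 + 91.45 = 2395.97
ΣP(2005)Q(2000) = 17.84×103 + 1.42×104 + 1.42×229 + 1.55×77 = 1837.52 + 147.68 + 325.18 + 119.35 = 2429.73
P = 2395.97 / 2429.73 × 100 = 98.6105
Fisher = √(L × P) = √(99.5909 × 98.6105) = 99.0995

99.10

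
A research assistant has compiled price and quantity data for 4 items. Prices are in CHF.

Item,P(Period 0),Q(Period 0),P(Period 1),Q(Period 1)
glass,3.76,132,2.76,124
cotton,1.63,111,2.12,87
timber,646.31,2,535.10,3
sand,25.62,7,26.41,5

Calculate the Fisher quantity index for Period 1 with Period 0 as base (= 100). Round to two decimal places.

Laspeyres component (base-period weights):
ΣP(Period 0)Q(Period 1) = 3.76×124 + 1.63×87 + 646.31×3 + 25.62×5 = 466.24 + 141.81 + 1938.93 + 128.1 = 2675.08
ΣP(Period 0)Q(Period 0) = 3.76×132 + 1.63×111 + 646.31×2 + 25.62×7 = 496.32 + 180.93 + 1292.62 + 179.34 = 2149.21
L = 2675.08 / 2149.21 × 100 = 124.4681
Paasche component (current-period weights):
ΣP(Period 1)Q(Period 1) = 2.76×124 + 2.12×87 + 535.10×3 + 26.41×5 = 342.24 + 184.44 + 1605.3 + 132.05 = 2264.03
ΣP(Period 1)Q(Period 0) = 2.76×132 + 2.12×111 + 535.10×2 + 26.41×7 = 364.32 + 235.32 + 1070.2 + 184.87 = 1854.71
P = 2264.03 / 1854.71 × 100 = 122.0692
Fisher = √(L × P) = √(124.4681 × 122.0692) = 123.2628

123.26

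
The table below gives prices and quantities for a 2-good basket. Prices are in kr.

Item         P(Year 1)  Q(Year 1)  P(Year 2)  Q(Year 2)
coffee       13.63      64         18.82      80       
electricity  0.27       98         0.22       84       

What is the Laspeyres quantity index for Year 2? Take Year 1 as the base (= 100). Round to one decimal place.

123.8

Laspeyres quantity index uses base-period prices as weights.
ΣP(Year 1)·Q(Year 2) = 13.63×80 + 0.27×84 = 1090.4 + 22.68 = 1113.08
ΣP(Year 1)·Q(Year 1) = 13.63×64 + 0.27×98 = 872.32 + 26.46 = 898.78
Index = 1113.08 / 898.78 × 100 = 123.8434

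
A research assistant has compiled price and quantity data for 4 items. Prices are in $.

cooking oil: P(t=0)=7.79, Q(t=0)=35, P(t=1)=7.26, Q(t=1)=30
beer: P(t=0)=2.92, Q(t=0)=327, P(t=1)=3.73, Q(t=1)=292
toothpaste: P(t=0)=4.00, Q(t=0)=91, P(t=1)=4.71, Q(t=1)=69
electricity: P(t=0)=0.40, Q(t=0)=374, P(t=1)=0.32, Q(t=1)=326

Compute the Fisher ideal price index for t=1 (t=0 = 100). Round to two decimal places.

Laspeyres component (base-period weights):
ΣP(t=1)Q(t=0) = 7.26×35 + 3.73×327 + 4.71×91 + 0.32×374 = 254.1 + 1219.71 + 428.61 + 119.68 = 2022.1
ΣP(t=0)Q(t=0) = 7.79×35 + 2.92×327 + 4.00×91 + 0.40×374 = 272.65 + 954.84 + 364 + 149.6 = 1741.09
L = 2022.1 / 1741.09 × 100 = 116.1399
Paasche component (current-period weights):
ΣP(t=1)Q(t=1) = 7.26×30 + 3.73×292 + 4.71×69 + 0.32×326 = 217.8 + 1089.16 + 324.99 + 104.32 = 1736.27
ΣP(t=0)Q(t=1) = 7.79×30 + 2.92×292 + 4.00×69 + 0.40×326 = 233.7 + 852.64 + 276 + 130.4 = 1492.74
P = 1736.27 / 1492.74 × 100 = 116.3143
Fisher = √(L × P) = √(116.1399 × 116.3143) = 116.2271

116.23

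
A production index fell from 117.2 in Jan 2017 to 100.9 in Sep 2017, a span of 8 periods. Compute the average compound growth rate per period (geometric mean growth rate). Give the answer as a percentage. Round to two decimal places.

Growth factor = (100.9/117.2)^(1/8) = (0.860922)^(1/8) = 0.981455
Growth rate = 0.981455 − 1 = -0.018545 = -1.8545%

-1.85%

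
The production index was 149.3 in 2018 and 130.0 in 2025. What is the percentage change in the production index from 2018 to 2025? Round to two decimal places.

Change = (130.0 − 149.3) / 149.3 × 100
       = -19.3 / 149.3 × 100 = -12.9270%

-12.93%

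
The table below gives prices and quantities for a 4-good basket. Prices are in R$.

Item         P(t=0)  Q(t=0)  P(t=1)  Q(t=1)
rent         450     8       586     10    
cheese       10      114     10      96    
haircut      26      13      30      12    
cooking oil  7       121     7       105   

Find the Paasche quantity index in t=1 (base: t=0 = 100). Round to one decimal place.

Paasche quantity index uses current-period prices as weights.
ΣP(t=1)·Q(t=1) = 586×10 + 10×96 + 30×12 + 7×105 = 5860 + 960 + 360 + 735 = 7915
ΣP(t=1)·Q(t=0) = 586×8 + 10×114 + 30×13 + 7×121 = 4688 + 1140 + 390 + 847 = 7065
Index = 7915 / 7065 × 100 = 112.0311

112.0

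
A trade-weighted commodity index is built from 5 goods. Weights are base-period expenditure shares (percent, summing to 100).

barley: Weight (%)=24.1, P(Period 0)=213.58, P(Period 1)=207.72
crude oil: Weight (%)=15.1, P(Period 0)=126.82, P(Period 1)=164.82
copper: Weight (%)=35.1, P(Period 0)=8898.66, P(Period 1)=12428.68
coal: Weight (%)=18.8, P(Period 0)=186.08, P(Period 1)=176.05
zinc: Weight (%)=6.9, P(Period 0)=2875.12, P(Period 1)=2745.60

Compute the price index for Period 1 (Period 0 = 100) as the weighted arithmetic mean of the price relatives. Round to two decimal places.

barley: 24.1 × (207.72/213.58) = 24.1 × 0.972563 = 23.4388
crude oil: 15.1 × (164.82/126.82) = 15.1 × 1.299637 = 19.6245
copper: 35.1 × (12428.68/8898.66) = 35.1 × 1.396691 = 49.0239
coal: 18.8 × (176.05/186.08) = 18.8 × 0.946098 = 17.7867
zinc: 6.9 × (2745.60/2875.12) = 6.9 × 0.954951 = 6.5892
Index = Σ wᵢ·(p₁ᵢ/p₀ᵢ) = 23.4388 + 19.6245 + 49.0239 + 17.7867 + 6.5892 = 116.4630

116.46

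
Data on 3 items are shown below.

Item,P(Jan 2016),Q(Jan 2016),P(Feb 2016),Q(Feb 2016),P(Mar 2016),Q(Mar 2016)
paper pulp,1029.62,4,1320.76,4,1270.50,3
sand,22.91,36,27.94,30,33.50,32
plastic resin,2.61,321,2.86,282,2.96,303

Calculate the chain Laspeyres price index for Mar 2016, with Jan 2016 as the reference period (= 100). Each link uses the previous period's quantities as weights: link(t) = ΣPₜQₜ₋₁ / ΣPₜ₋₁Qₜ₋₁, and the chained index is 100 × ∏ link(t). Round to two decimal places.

Link Jan 2016→Feb 2016:
ΣP(Feb 2016)Q(Jan 2016) = 1320.76×4 + 27.94×36 + 2.86×321 = 5283.04 + 1005.84 + 918.06 = 7206.94
ΣP(Jan 2016)Q(Jan 2016) = 1029.62×4 + 22.91×36 + 2.61×321 = 4118.48 + 824.76 + 837.81 = 5781.05
link = 7206.94/5781.05 = 1.246649
Link Feb 2016→Mar 2016:
ΣP(Mar 2016)Q(Feb 2016) = 1270.50×4 + 33.50×30 + 2.96×282 = 5082 + 1005 + 834.72 = 6921.72
ΣP(Feb 2016)Q(Feb 2016) = 1320.76×4 + 27.94×30 + 2.86×282 = 5283.04 + 838.2 + 806.52 = 6927.76
link = 6921.72/6927.76 = 0.999128
Chained index = 100 × 1.246649 × 0.999128 = 124.5562

124.56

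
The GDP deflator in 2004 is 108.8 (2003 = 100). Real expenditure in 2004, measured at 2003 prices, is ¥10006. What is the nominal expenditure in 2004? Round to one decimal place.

10886.5

Nominal = Real × (Index/100) = 10006 × (108.8/100)
        = 10006 × 1.088 = 10886.5280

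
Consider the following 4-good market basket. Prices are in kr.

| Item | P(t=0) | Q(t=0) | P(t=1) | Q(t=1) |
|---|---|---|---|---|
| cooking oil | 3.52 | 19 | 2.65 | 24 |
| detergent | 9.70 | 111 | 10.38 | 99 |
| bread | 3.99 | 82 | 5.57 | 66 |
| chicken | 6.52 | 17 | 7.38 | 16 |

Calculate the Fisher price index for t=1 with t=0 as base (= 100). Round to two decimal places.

112.24

Laspeyres component (base-period weights):
ΣP(t=1)Q(t=0) = 2.65×19 + 10.38×111 + 5.57×82 + 7.38×17 = 50.35 + 1152.18 + 456.74 + 125.46 = 1784.73
ΣP(t=0)Q(t=0) = 3.52×19 + 9.70×111 + 3.99×82 + 6.52×17 = 66.88 + 1076.7 + 327.18 + 110.84 = 1581.6
L = 1784.73 / 1581.6 × 100 = 112.8433
Paasche component (current-period weights):
ΣP(t=1)Q(t=1) = 2.65×24 + 10.38×99 + 5.57×66 + 7.38×16 = 63.6 + 1027.62 + 367.62 + 118.08 = 1576.92
ΣP(t=0)Q(t=1) = 3.52×24 + 9.70×99 + 3.99×66 + 6.52×16 = 84.48 + 960.3 + 263.34 + 104.32 = 1412.44
P = 1576.92 / 1412.44 × 100 = 111.6451
Fisher = √(L × P) = √(112.8433 × 111.6451) = 112.2426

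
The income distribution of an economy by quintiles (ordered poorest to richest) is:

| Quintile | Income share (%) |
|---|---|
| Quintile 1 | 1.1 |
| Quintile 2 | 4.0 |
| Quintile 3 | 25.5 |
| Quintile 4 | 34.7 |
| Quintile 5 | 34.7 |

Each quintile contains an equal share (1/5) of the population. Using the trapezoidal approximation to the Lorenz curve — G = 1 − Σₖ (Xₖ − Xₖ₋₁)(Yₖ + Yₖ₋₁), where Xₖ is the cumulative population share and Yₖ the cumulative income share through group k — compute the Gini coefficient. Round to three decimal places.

0.392

Cumulative income shares Yₖ: 0.0110, 0.0510, 0.3060, 0.6530, 1.0000
Σ (Xₖ−Xₖ₋₁)(Yₖ+Yₖ₋₁) = (1/5)(0.0110+0.0000) + (1/5)(0.0510+0.0110) + (1/5)(0.3060+0.0510) + (1/5)(0.6530+0.3060) + (1/5)(1.0000+0.6530)
  = 0.0022 + 0.0124 + 0.0714 + 0.1918 + 0.3306 = 0.6084
G = 1 − 0.6084 = 0.3916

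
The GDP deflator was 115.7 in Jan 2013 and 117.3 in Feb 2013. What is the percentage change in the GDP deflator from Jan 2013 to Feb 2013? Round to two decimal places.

1.38%

Change = (117.3 − 115.7) / 115.7 × 100
       = 1.6 / 115.7 × 100 = 1.3829%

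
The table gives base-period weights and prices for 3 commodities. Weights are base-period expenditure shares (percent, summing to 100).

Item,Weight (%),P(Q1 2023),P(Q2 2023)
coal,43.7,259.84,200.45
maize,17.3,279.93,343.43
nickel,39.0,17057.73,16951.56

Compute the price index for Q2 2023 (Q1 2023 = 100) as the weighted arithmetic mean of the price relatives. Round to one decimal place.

coal: 43.7 × (200.45/259.84) = 43.7 × 0.771436 = 33.7118
maize: 17.3 × (343.43/279.93) = 17.3 × 1.226842 = 21.2244
nickel: 39.0 × (16951.56/17057.73) = 39.0 × 0.993776 = 38.7573
Index = Σ wᵢ·(p₁ᵢ/p₀ᵢ) = 33.7118 + 21.2244 + 38.7573 = 93.6934

93.7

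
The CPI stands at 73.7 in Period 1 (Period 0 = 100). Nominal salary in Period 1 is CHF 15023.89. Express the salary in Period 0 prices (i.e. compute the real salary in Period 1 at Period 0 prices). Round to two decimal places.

Real = Nominal ÷ (Index/100) = 15023.89 ÷ (73.7/100)
     = 15023.89 ÷ 0.737 = 20385.1967

20385.20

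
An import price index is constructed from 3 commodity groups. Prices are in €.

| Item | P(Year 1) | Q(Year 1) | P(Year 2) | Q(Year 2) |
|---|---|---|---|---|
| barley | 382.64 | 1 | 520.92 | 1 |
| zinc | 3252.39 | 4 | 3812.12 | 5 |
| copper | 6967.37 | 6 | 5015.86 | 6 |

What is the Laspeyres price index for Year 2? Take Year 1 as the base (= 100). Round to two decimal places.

Laspeyres price index uses base-period quantities as weights.
ΣP(Year 2)·Q(Year 1) = 520.92×1 + 3812.12×4 + 5015.86×6 = 520.92 + 15248.48 + 30095.16 = 45864.56
ΣP(Year 1)·Q(Year 1) = 382.64×1 + 3252.39×4 + 6967.37×6 = 382.64 + 13009.56 + 41804.22 = 55196.42
Index = 45864.56 / 55196.42 × 100 = 83.0934

83.09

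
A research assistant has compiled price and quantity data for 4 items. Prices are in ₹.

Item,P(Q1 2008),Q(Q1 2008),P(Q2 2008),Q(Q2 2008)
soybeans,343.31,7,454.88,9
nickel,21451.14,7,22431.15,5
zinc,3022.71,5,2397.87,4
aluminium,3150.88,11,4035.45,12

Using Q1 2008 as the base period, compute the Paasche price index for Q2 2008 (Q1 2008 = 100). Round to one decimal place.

Paasche price index uses current-period quantities as weights.
ΣP(Q2 2008)·Q(Q2 2008) = 454.88×9 + 22431.15×5 + 2397.87×4 + 4035.45×12 = 4093.92 + 112155.75 + 9591.48 + 48425.4 = 174266.55
ΣP(Q1 2008)·Q(Q2 2008) = 343.31×9 + 21451.14×5 + 3022.71×4 + 3150.88×12 = 3089.79 + 107255.7 + 12090.84 + 37810.56 = 160246.89
Index = 174266.55 / 160246.89 × 100 = 108.7488

108.7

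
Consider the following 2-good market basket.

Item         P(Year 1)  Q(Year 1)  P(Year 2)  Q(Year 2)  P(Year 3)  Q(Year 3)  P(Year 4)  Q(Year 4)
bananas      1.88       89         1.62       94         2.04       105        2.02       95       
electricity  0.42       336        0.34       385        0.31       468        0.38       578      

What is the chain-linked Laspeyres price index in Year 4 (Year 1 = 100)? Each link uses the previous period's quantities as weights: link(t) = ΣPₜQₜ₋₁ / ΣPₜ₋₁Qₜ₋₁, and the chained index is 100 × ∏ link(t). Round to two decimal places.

99.90

Link Year 1→Year 2:
ΣP(Year 2)Q(Year 1) = 1.62×89 + 0.34×336 = 144.18 + 114.24 = 258.42
ΣP(Year 1)Q(Year 1) = 1.88×89 + 0.42×336 = 167.32 + 141.12 = 308.44
link = 258.42/308.44 = 0.837829
Link Year 2→Year 3:
ΣP(Year 3)Q(Year 2) = 2.04×94 + 0.31×385 = 191.76 + 119.35 = 311.11
ΣP(Year 2)Q(Year 2) = 1.62×94 + 0.34×385 = 152.28 + 130.9 = 283.18
link = 311.11/283.18 = 1.098630
Link Year 3→Year 4:
ΣP(Year 4)Q(Year 3) = 2.02×105 + 0.38×468 = 212.1 + 177.84 = 389.94
ΣP(Year 3)Q(Year 3) = 2.04×105 + 0.31×468 = 214.2 + 145.08 = 359.28
link = 389.94/359.28 = 1.085337
Chained index = 100 × 0.837829 × 1.098630 × 1.085337 = 99.9014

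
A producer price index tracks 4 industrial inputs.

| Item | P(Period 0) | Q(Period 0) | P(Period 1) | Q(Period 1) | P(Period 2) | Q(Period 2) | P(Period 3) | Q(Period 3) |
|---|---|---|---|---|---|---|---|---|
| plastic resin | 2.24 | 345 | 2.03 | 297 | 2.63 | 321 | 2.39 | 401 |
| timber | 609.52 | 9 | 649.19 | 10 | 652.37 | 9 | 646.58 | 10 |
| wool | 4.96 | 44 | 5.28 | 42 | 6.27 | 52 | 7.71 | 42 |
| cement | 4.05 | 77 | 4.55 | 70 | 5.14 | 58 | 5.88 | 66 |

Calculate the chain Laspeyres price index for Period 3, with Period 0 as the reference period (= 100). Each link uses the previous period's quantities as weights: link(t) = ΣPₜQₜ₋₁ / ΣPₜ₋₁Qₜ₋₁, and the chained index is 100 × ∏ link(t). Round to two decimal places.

108.82

Link Period 0→Period 1:
ΣP(Period 1)Q(Period 0) = 2.03×345 + 649.19×9 + 5.28×44 + 4.55×77 = 700.35 + 5842.71 + 232.32 + 350.35 = 7125.73
ΣP(Period 0)Q(Period 0) = 2.24×345 + 609.52×9 + 4.96×44 + 4.05×77 = 772.8 + 5485.68 + 218.24 + 311.85 = 6788.57
link = 7125.73/6788.57 = 1.049666
Link Period 1→Period 2:
ΣP(Period 2)Q(Period 1) = 2.63×297 + 652.37×10 + 6.27×42 + 5.14×70 = 781.11 + 6523.7 + 263.34 + 359.8 = 7927.95
ΣP(Period 1)Q(Period 1) = 2.03×297 + 649.19×10 + 5.28×42 + 4.55×70 = 602.91 + 6491.9 + 221.76 + 318.5 = 7635.07
link = 7927.95/7635.07 = 1.038360
Link Period 2→Period 3:
ΣP(Period 3)Q(Period 2) = 2.39×321 + 646.58×9 + 7.71×52 + 5.88×58 = 767.19 + 5819.22 + 400.92 + 341.04 = 7328.37
ΣP(Period 2)Q(Period 2) = 2.63×321 + 652.37×9 + 6.27×52 + 5.14×58 = 844.23 + 5871.33 + 326.04 + 298.12 = 7339.72
link = 7328.37/7339.72 = 0.998454
Chained index = 100 × 1.049666 × 1.038360 × 0.998454 = 108.8245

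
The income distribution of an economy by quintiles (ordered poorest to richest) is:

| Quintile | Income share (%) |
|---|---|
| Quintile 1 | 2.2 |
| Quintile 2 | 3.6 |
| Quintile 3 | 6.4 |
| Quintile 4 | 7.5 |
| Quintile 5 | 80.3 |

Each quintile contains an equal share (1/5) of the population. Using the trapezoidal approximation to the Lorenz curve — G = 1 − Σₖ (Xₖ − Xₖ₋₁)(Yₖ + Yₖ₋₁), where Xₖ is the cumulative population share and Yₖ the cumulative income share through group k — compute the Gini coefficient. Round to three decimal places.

0.640

Cumulative income shares Yₖ: 0.0220, 0.0580, 0.1220, 0.1970, 1.0000
Σ (Xₖ−Xₖ₋₁)(Yₖ+Yₖ₋₁) = (1/5)(0.0220+0.0000) + (1/5)(0.0580+0.0220) + (1/5)(0.1220+0.0580) + (1/5)(0.1970+0.1220) + (1/5)(1.0000+0.1970)
  = 0.0044 + 0.0160 + 0.0360 + 0.0638 + 0.2394 = 0.3596
G = 1 − 0.3596 = 0.6404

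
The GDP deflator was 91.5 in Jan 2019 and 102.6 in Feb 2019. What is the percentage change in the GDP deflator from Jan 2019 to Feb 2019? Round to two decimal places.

Change = (102.6 − 91.5) / 91.5 × 100
       = 11.1 / 91.5 × 100 = 12.1311%

12.13%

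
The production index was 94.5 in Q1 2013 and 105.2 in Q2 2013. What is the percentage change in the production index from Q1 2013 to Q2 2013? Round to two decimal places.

11.32%

Change = (105.2 − 94.5) / 94.5 × 100
       = 10.7 / 94.5 × 100 = 11.3228%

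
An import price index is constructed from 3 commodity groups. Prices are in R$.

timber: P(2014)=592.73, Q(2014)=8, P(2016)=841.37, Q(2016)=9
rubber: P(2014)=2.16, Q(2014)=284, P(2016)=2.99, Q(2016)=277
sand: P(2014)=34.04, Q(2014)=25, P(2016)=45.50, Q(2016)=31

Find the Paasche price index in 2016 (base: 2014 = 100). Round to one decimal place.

Paasche price index uses current-period quantities as weights.
ΣP(2016)·Q(2016) = 841.37×9 + 2.99×277 + 45.50×31 = 7572.33 + 828.23 + 1410.5 = 9811.06
ΣP(2014)·Q(2016) = 592.73×9 + 2.16×277 + 34.04×31 = 5334.57 + 598.32 + 1055.24 = 6988.13
Index = 9811.06 / 6988.13 × 100 = 140.3961

140.4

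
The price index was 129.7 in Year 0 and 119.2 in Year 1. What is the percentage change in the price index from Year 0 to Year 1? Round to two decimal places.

Change = (119.2 − 129.7) / 129.7 × 100
       = -10.5 / 129.7 × 100 = -8.0956%

-8.10%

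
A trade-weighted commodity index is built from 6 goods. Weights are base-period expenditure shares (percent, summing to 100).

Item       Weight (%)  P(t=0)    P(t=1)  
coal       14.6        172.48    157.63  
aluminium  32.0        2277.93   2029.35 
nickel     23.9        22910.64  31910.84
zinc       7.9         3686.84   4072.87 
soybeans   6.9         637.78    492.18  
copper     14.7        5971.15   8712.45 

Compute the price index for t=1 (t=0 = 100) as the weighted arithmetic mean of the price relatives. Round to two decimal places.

110.64

coal: 14.6 × (157.63/172.48) = 14.6 × 0.913903 = 13.3430
aluminium: 32.0 × (2029.35/2277.93) = 32.0 × 0.890875 = 28.5080
nickel: 23.9 × (31910.84/22910.64) = 23.9 × 1.392839 = 33.2889
zinc: 7.9 × (4072.87/3686.84) = 7.9 × 1.104705 = 8.7272
soybeans: 6.9 × (492.18/637.78) = 6.9 × 0.771708 = 5.3248
copper: 14.7 × (8712.45/5971.15) = 14.7 × 1.459091 = 21.4486
Index = Σ wᵢ·(p₁ᵢ/p₀ᵢ) = 13.3430 + 28.5080 + 33.2889 + 8.7272 + 5.3248 + 21.4486 = 110.6404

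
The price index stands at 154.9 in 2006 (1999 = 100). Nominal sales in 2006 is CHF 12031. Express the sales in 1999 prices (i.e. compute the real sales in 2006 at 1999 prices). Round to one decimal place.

Real = Nominal ÷ (Index/100) = 12031 ÷ (154.9/100)
     = 12031 ÷ 1.549 = 7766.9464

7766.9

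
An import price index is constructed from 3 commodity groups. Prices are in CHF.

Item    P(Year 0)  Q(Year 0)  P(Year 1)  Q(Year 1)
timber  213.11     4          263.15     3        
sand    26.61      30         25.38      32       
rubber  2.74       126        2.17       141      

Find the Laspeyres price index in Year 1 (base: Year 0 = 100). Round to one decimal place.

Laspeyres price index uses base-period quantities as weights.
ΣP(Year 1)·Q(Year 0) = 263.15×4 + 25.38×30 + 2.17×126 = 1052.6 + 761.4 + 273.42 = 2087.42
ΣP(Year 0)·Q(Year 0) = 213.11×4 + 26.61×30 + 2.74×126 = 852.44 + 798.3 + 345.24 = 1995.98
Index = 2087.42 / 1995.98 × 100 = 104.5812

104.6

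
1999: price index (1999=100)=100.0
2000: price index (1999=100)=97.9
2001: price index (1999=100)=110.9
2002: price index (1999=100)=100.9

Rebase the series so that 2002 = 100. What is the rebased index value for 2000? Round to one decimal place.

97.0

Rebased(2000) = 97.9 / 100.9 × 100 = 97.0268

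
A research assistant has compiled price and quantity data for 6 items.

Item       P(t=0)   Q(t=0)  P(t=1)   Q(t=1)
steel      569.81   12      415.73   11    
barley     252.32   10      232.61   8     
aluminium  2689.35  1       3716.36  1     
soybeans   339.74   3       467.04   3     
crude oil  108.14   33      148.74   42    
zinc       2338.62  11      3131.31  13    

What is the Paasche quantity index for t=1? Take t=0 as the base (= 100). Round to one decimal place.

Paasche quantity index uses current-period prices as weights.
ΣP(t=1)·Q(t=1) = 415.73×11 + 232.61×8 + 3716.36×1 + 467.04×3 + 148.74×42 + 3131.31×13 = 4573.03 + 1860.88 + 3716.36 + 1401.12 + 6247.08 + 40707.03 = 58505.5
ΣP(t=1)·Q(t=0) = 415.73×12 + 232.61×10 + 3716.36×1 + 467.04×3 + 148.74×33 + 3131.31×11 = 4988.76 + 2326.1 + 3716.36 + 1401.12 + 4908.42 + 34444.41 = 51785.17
Index = 58505.5 / 51785.17 × 100 = 112.9773

113.0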